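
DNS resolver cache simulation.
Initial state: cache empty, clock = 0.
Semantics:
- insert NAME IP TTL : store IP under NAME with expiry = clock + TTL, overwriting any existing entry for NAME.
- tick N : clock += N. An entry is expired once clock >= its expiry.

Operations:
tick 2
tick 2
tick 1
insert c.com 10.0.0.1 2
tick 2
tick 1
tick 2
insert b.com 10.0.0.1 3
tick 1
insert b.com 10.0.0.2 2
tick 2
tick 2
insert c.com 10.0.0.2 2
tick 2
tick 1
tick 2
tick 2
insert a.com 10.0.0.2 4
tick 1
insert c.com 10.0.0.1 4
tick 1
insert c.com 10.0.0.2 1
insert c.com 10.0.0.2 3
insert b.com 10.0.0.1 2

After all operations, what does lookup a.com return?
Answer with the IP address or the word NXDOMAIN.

Answer: 10.0.0.2

Derivation:
Op 1: tick 2 -> clock=2.
Op 2: tick 2 -> clock=4.
Op 3: tick 1 -> clock=5.
Op 4: insert c.com -> 10.0.0.1 (expiry=5+2=7). clock=5
Op 5: tick 2 -> clock=7. purged={c.com}
Op 6: tick 1 -> clock=8.
Op 7: tick 2 -> clock=10.
Op 8: insert b.com -> 10.0.0.1 (expiry=10+3=13). clock=10
Op 9: tick 1 -> clock=11.
Op 10: insert b.com -> 10.0.0.2 (expiry=11+2=13). clock=11
Op 11: tick 2 -> clock=13. purged={b.com}
Op 12: tick 2 -> clock=15.
Op 13: insert c.com -> 10.0.0.2 (expiry=15+2=17). clock=15
Op 14: tick 2 -> clock=17. purged={c.com}
Op 15: tick 1 -> clock=18.
Op 16: tick 2 -> clock=20.
Op 17: tick 2 -> clock=22.
Op 18: insert a.com -> 10.0.0.2 (expiry=22+4=26). clock=22
Op 19: tick 1 -> clock=23.
Op 20: insert c.com -> 10.0.0.1 (expiry=23+4=27). clock=23
Op 21: tick 1 -> clock=24.
Op 22: insert c.com -> 10.0.0.2 (expiry=24+1=25). clock=24
Op 23: insert c.com -> 10.0.0.2 (expiry=24+3=27). clock=24
Op 24: insert b.com -> 10.0.0.1 (expiry=24+2=26). clock=24
lookup a.com: present, ip=10.0.0.2 expiry=26 > clock=24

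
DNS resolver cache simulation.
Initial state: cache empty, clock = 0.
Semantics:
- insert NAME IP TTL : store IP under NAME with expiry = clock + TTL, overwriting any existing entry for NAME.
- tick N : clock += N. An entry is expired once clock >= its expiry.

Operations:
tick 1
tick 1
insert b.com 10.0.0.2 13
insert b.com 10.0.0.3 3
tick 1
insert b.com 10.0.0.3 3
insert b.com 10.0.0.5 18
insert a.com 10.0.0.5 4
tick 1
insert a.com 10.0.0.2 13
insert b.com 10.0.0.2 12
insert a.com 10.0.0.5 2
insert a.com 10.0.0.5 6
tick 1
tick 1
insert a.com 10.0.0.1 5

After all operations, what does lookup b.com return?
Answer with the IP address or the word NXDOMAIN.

Answer: 10.0.0.2

Derivation:
Op 1: tick 1 -> clock=1.
Op 2: tick 1 -> clock=2.
Op 3: insert b.com -> 10.0.0.2 (expiry=2+13=15). clock=2
Op 4: insert b.com -> 10.0.0.3 (expiry=2+3=5). clock=2
Op 5: tick 1 -> clock=3.
Op 6: insert b.com -> 10.0.0.3 (expiry=3+3=6). clock=3
Op 7: insert b.com -> 10.0.0.5 (expiry=3+18=21). clock=3
Op 8: insert a.com -> 10.0.0.5 (expiry=3+4=7). clock=3
Op 9: tick 1 -> clock=4.
Op 10: insert a.com -> 10.0.0.2 (expiry=4+13=17). clock=4
Op 11: insert b.com -> 10.0.0.2 (expiry=4+12=16). clock=4
Op 12: insert a.com -> 10.0.0.5 (expiry=4+2=6). clock=4
Op 13: insert a.com -> 10.0.0.5 (expiry=4+6=10). clock=4
Op 14: tick 1 -> clock=5.
Op 15: tick 1 -> clock=6.
Op 16: insert a.com -> 10.0.0.1 (expiry=6+5=11). clock=6
lookup b.com: present, ip=10.0.0.2 expiry=16 > clock=6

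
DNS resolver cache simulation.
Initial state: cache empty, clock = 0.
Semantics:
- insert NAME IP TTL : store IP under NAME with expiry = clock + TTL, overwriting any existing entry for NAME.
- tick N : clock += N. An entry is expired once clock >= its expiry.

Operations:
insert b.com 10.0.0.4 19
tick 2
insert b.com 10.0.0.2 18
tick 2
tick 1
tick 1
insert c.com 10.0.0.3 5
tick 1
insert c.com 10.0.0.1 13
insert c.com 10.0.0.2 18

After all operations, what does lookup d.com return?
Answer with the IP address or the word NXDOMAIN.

Op 1: insert b.com -> 10.0.0.4 (expiry=0+19=19). clock=0
Op 2: tick 2 -> clock=2.
Op 3: insert b.com -> 10.0.0.2 (expiry=2+18=20). clock=2
Op 4: tick 2 -> clock=4.
Op 5: tick 1 -> clock=5.
Op 6: tick 1 -> clock=6.
Op 7: insert c.com -> 10.0.0.3 (expiry=6+5=11). clock=6
Op 8: tick 1 -> clock=7.
Op 9: insert c.com -> 10.0.0.1 (expiry=7+13=20). clock=7
Op 10: insert c.com -> 10.0.0.2 (expiry=7+18=25). clock=7
lookup d.com: not in cache (expired or never inserted)

Answer: NXDOMAIN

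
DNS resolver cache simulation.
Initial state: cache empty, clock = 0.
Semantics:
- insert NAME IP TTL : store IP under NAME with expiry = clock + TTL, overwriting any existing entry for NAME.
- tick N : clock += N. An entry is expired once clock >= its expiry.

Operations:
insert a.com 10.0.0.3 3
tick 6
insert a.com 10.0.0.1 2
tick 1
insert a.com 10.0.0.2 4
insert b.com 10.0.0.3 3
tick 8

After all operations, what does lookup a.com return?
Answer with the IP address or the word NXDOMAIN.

Answer: NXDOMAIN

Derivation:
Op 1: insert a.com -> 10.0.0.3 (expiry=0+3=3). clock=0
Op 2: tick 6 -> clock=6. purged={a.com}
Op 3: insert a.com -> 10.0.0.1 (expiry=6+2=8). clock=6
Op 4: tick 1 -> clock=7.
Op 5: insert a.com -> 10.0.0.2 (expiry=7+4=11). clock=7
Op 6: insert b.com -> 10.0.0.3 (expiry=7+3=10). clock=7
Op 7: tick 8 -> clock=15. purged={a.com,b.com}
lookup a.com: not in cache (expired or never inserted)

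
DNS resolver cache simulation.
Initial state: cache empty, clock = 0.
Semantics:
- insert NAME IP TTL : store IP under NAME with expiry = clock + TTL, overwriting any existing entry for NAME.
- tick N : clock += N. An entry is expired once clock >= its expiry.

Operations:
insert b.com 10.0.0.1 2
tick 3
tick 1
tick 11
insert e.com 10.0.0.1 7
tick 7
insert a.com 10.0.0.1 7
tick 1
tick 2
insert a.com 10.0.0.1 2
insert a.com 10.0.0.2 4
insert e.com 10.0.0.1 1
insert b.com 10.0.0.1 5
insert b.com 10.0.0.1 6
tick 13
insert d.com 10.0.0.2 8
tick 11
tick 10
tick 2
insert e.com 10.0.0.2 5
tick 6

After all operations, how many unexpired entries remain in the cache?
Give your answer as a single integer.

Op 1: insert b.com -> 10.0.0.1 (expiry=0+2=2). clock=0
Op 2: tick 3 -> clock=3. purged={b.com}
Op 3: tick 1 -> clock=4.
Op 4: tick 11 -> clock=15.
Op 5: insert e.com -> 10.0.0.1 (expiry=15+7=22). clock=15
Op 6: tick 7 -> clock=22. purged={e.com}
Op 7: insert a.com -> 10.0.0.1 (expiry=22+7=29). clock=22
Op 8: tick 1 -> clock=23.
Op 9: tick 2 -> clock=25.
Op 10: insert a.com -> 10.0.0.1 (expiry=25+2=27). clock=25
Op 11: insert a.com -> 10.0.0.2 (expiry=25+4=29). clock=25
Op 12: insert e.com -> 10.0.0.1 (expiry=25+1=26). clock=25
Op 13: insert b.com -> 10.0.0.1 (expiry=25+5=30). clock=25
Op 14: insert b.com -> 10.0.0.1 (expiry=25+6=31). clock=25
Op 15: tick 13 -> clock=38. purged={a.com,b.com,e.com}
Op 16: insert d.com -> 10.0.0.2 (expiry=38+8=46). clock=38
Op 17: tick 11 -> clock=49. purged={d.com}
Op 18: tick 10 -> clock=59.
Op 19: tick 2 -> clock=61.
Op 20: insert e.com -> 10.0.0.2 (expiry=61+5=66). clock=61
Op 21: tick 6 -> clock=67. purged={e.com}
Final cache (unexpired): {} -> size=0

Answer: 0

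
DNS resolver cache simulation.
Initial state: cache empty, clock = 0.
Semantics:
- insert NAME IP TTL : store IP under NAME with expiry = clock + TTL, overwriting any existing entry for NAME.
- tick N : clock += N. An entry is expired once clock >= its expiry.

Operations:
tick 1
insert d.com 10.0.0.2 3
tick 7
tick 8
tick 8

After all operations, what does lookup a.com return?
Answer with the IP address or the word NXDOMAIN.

Answer: NXDOMAIN

Derivation:
Op 1: tick 1 -> clock=1.
Op 2: insert d.com -> 10.0.0.2 (expiry=1+3=4). clock=1
Op 3: tick 7 -> clock=8. purged={d.com}
Op 4: tick 8 -> clock=16.
Op 5: tick 8 -> clock=24.
lookup a.com: not in cache (expired or never inserted)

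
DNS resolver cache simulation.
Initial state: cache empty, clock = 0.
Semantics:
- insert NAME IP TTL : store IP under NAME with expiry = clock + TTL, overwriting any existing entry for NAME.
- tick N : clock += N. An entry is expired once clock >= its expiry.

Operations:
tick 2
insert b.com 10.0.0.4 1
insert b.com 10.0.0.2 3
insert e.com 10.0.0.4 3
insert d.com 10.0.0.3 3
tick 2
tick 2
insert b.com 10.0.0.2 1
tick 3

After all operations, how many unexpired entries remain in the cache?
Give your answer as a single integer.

Answer: 0

Derivation:
Op 1: tick 2 -> clock=2.
Op 2: insert b.com -> 10.0.0.4 (expiry=2+1=3). clock=2
Op 3: insert b.com -> 10.0.0.2 (expiry=2+3=5). clock=2
Op 4: insert e.com -> 10.0.0.4 (expiry=2+3=5). clock=2
Op 5: insert d.com -> 10.0.0.3 (expiry=2+3=5). clock=2
Op 6: tick 2 -> clock=4.
Op 7: tick 2 -> clock=6. purged={b.com,d.com,e.com}
Op 8: insert b.com -> 10.0.0.2 (expiry=6+1=7). clock=6
Op 9: tick 3 -> clock=9. purged={b.com}
Final cache (unexpired): {} -> size=0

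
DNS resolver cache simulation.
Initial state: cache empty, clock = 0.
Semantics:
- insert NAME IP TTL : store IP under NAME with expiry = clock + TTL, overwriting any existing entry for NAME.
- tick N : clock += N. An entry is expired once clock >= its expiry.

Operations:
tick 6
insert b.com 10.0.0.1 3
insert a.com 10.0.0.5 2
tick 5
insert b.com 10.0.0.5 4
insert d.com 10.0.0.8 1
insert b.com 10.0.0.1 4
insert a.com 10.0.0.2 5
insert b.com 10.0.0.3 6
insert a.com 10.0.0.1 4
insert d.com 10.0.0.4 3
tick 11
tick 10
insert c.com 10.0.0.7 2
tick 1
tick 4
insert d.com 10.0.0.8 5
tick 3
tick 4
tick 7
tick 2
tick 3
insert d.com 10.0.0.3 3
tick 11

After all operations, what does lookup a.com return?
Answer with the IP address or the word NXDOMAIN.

Op 1: tick 6 -> clock=6.
Op 2: insert b.com -> 10.0.0.1 (expiry=6+3=9). clock=6
Op 3: insert a.com -> 10.0.0.5 (expiry=6+2=8). clock=6
Op 4: tick 5 -> clock=11. purged={a.com,b.com}
Op 5: insert b.com -> 10.0.0.5 (expiry=11+4=15). clock=11
Op 6: insert d.com -> 10.0.0.8 (expiry=11+1=12). clock=11
Op 7: insert b.com -> 10.0.0.1 (expiry=11+4=15). clock=11
Op 8: insert a.com -> 10.0.0.2 (expiry=11+5=16). clock=11
Op 9: insert b.com -> 10.0.0.3 (expiry=11+6=17). clock=11
Op 10: insert a.com -> 10.0.0.1 (expiry=11+4=15). clock=11
Op 11: insert d.com -> 10.0.0.4 (expiry=11+3=14). clock=11
Op 12: tick 11 -> clock=22. purged={a.com,b.com,d.com}
Op 13: tick 10 -> clock=32.
Op 14: insert c.com -> 10.0.0.7 (expiry=32+2=34). clock=32
Op 15: tick 1 -> clock=33.
Op 16: tick 4 -> clock=37. purged={c.com}
Op 17: insert d.com -> 10.0.0.8 (expiry=37+5=42). clock=37
Op 18: tick 3 -> clock=40.
Op 19: tick 4 -> clock=44. purged={d.com}
Op 20: tick 7 -> clock=51.
Op 21: tick 2 -> clock=53.
Op 22: tick 3 -> clock=56.
Op 23: insert d.com -> 10.0.0.3 (expiry=56+3=59). clock=56
Op 24: tick 11 -> clock=67. purged={d.com}
lookup a.com: not in cache (expired or never inserted)

Answer: NXDOMAIN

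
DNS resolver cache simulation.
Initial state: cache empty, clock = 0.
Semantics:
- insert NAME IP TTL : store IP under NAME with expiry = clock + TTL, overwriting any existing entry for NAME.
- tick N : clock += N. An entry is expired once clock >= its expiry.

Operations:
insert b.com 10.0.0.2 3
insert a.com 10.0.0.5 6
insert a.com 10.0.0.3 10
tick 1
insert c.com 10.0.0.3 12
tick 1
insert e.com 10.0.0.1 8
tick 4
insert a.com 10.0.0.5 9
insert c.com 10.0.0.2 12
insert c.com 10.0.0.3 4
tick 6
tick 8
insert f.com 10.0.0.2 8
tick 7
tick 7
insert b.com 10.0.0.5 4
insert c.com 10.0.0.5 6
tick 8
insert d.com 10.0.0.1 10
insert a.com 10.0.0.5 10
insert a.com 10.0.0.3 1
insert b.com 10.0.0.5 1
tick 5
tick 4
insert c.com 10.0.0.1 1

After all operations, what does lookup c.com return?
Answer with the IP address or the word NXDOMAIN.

Op 1: insert b.com -> 10.0.0.2 (expiry=0+3=3). clock=0
Op 2: insert a.com -> 10.0.0.5 (expiry=0+6=6). clock=0
Op 3: insert a.com -> 10.0.0.3 (expiry=0+10=10). clock=0
Op 4: tick 1 -> clock=1.
Op 5: insert c.com -> 10.0.0.3 (expiry=1+12=13). clock=1
Op 6: tick 1 -> clock=2.
Op 7: insert e.com -> 10.0.0.1 (expiry=2+8=10). clock=2
Op 8: tick 4 -> clock=6. purged={b.com}
Op 9: insert a.com -> 10.0.0.5 (expiry=6+9=15). clock=6
Op 10: insert c.com -> 10.0.0.2 (expiry=6+12=18). clock=6
Op 11: insert c.com -> 10.0.0.3 (expiry=6+4=10). clock=6
Op 12: tick 6 -> clock=12. purged={c.com,e.com}
Op 13: tick 8 -> clock=20. purged={a.com}
Op 14: insert f.com -> 10.0.0.2 (expiry=20+8=28). clock=20
Op 15: tick 7 -> clock=27.
Op 16: tick 7 -> clock=34. purged={f.com}
Op 17: insert b.com -> 10.0.0.5 (expiry=34+4=38). clock=34
Op 18: insert c.com -> 10.0.0.5 (expiry=34+6=40). clock=34
Op 19: tick 8 -> clock=42. purged={b.com,c.com}
Op 20: insert d.com -> 10.0.0.1 (expiry=42+10=52). clock=42
Op 21: insert a.com -> 10.0.0.5 (expiry=42+10=52). clock=42
Op 22: insert a.com -> 10.0.0.3 (expiry=42+1=43). clock=42
Op 23: insert b.com -> 10.0.0.5 (expiry=42+1=43). clock=42
Op 24: tick 5 -> clock=47. purged={a.com,b.com}
Op 25: tick 4 -> clock=51.
Op 26: insert c.com -> 10.0.0.1 (expiry=51+1=52). clock=51
lookup c.com: present, ip=10.0.0.1 expiry=52 > clock=51

Answer: 10.0.0.1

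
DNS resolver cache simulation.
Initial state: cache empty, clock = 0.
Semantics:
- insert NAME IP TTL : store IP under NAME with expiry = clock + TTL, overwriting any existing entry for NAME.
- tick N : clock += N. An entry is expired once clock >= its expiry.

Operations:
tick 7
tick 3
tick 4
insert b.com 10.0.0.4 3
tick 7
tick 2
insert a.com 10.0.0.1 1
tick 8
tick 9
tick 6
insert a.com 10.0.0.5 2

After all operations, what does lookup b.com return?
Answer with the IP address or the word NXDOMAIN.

Op 1: tick 7 -> clock=7.
Op 2: tick 3 -> clock=10.
Op 3: tick 4 -> clock=14.
Op 4: insert b.com -> 10.0.0.4 (expiry=14+3=17). clock=14
Op 5: tick 7 -> clock=21. purged={b.com}
Op 6: tick 2 -> clock=23.
Op 7: insert a.com -> 10.0.0.1 (expiry=23+1=24). clock=23
Op 8: tick 8 -> clock=31. purged={a.com}
Op 9: tick 9 -> clock=40.
Op 10: tick 6 -> clock=46.
Op 11: insert a.com -> 10.0.0.5 (expiry=46+2=48). clock=46
lookup b.com: not in cache (expired or never inserted)

Answer: NXDOMAIN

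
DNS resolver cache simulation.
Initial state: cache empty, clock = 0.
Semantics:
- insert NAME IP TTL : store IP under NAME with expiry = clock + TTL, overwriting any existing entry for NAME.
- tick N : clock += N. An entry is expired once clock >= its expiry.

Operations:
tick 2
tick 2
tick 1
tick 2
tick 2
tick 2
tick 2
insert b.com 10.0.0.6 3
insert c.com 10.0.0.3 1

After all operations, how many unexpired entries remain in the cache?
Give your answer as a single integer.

Op 1: tick 2 -> clock=2.
Op 2: tick 2 -> clock=4.
Op 3: tick 1 -> clock=5.
Op 4: tick 2 -> clock=7.
Op 5: tick 2 -> clock=9.
Op 6: tick 2 -> clock=11.
Op 7: tick 2 -> clock=13.
Op 8: insert b.com -> 10.0.0.6 (expiry=13+3=16). clock=13
Op 9: insert c.com -> 10.0.0.3 (expiry=13+1=14). clock=13
Final cache (unexpired): {b.com,c.com} -> size=2

Answer: 2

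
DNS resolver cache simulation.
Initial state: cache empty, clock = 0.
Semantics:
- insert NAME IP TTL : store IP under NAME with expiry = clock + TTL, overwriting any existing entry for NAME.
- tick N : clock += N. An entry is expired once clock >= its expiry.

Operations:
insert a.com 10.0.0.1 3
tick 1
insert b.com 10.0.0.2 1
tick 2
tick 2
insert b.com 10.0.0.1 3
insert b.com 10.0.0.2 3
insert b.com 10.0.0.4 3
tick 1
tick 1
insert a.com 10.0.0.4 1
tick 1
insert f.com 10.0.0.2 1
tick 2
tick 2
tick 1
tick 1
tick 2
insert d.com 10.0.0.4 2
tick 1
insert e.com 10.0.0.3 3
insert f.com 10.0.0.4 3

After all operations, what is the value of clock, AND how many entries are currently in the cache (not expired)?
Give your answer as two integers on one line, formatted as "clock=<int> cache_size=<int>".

Answer: clock=17 cache_size=3

Derivation:
Op 1: insert a.com -> 10.0.0.1 (expiry=0+3=3). clock=0
Op 2: tick 1 -> clock=1.
Op 3: insert b.com -> 10.0.0.2 (expiry=1+1=2). clock=1
Op 4: tick 2 -> clock=3. purged={a.com,b.com}
Op 5: tick 2 -> clock=5.
Op 6: insert b.com -> 10.0.0.1 (expiry=5+3=8). clock=5
Op 7: insert b.com -> 10.0.0.2 (expiry=5+3=8). clock=5
Op 8: insert b.com -> 10.0.0.4 (expiry=5+3=8). clock=5
Op 9: tick 1 -> clock=6.
Op 10: tick 1 -> clock=7.
Op 11: insert a.com -> 10.0.0.4 (expiry=7+1=8). clock=7
Op 12: tick 1 -> clock=8. purged={a.com,b.com}
Op 13: insert f.com -> 10.0.0.2 (expiry=8+1=9). clock=8
Op 14: tick 2 -> clock=10. purged={f.com}
Op 15: tick 2 -> clock=12.
Op 16: tick 1 -> clock=13.
Op 17: tick 1 -> clock=14.
Op 18: tick 2 -> clock=16.
Op 19: insert d.com -> 10.0.0.4 (expiry=16+2=18). clock=16
Op 20: tick 1 -> clock=17.
Op 21: insert e.com -> 10.0.0.3 (expiry=17+3=20). clock=17
Op 22: insert f.com -> 10.0.0.4 (expiry=17+3=20). clock=17
Final clock = 17
Final cache (unexpired): {d.com,e.com,f.com} -> size=3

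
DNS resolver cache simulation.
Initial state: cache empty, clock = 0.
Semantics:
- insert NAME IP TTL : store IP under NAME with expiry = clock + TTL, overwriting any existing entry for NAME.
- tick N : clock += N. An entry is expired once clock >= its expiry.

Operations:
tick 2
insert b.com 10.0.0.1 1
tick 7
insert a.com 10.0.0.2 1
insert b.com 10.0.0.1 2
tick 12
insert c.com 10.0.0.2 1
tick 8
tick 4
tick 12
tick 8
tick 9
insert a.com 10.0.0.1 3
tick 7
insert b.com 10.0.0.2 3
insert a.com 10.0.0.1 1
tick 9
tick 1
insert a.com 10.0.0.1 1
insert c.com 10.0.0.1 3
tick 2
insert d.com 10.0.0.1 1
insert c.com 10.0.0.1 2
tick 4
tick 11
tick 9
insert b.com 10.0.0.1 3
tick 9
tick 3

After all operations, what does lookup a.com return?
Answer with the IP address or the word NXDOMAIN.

Op 1: tick 2 -> clock=2.
Op 2: insert b.com -> 10.0.0.1 (expiry=2+1=3). clock=2
Op 3: tick 7 -> clock=9. purged={b.com}
Op 4: insert a.com -> 10.0.0.2 (expiry=9+1=10). clock=9
Op 5: insert b.com -> 10.0.0.1 (expiry=9+2=11). clock=9
Op 6: tick 12 -> clock=21. purged={a.com,b.com}
Op 7: insert c.com -> 10.0.0.2 (expiry=21+1=22). clock=21
Op 8: tick 8 -> clock=29. purged={c.com}
Op 9: tick 4 -> clock=33.
Op 10: tick 12 -> clock=45.
Op 11: tick 8 -> clock=53.
Op 12: tick 9 -> clock=62.
Op 13: insert a.com -> 10.0.0.1 (expiry=62+3=65). clock=62
Op 14: tick 7 -> clock=69. purged={a.com}
Op 15: insert b.com -> 10.0.0.2 (expiry=69+3=72). clock=69
Op 16: insert a.com -> 10.0.0.1 (expiry=69+1=70). clock=69
Op 17: tick 9 -> clock=78. purged={a.com,b.com}
Op 18: tick 1 -> clock=79.
Op 19: insert a.com -> 10.0.0.1 (expiry=79+1=80). clock=79
Op 20: insert c.com -> 10.0.0.1 (expiry=79+3=82). clock=79
Op 21: tick 2 -> clock=81. purged={a.com}
Op 22: insert d.com -> 10.0.0.1 (expiry=81+1=82). clock=81
Op 23: insert c.com -> 10.0.0.1 (expiry=81+2=83). clock=81
Op 24: tick 4 -> clock=85. purged={c.com,d.com}
Op 25: tick 11 -> clock=96.
Op 26: tick 9 -> clock=105.
Op 27: insert b.com -> 10.0.0.1 (expiry=105+3=108). clock=105
Op 28: tick 9 -> clock=114. purged={b.com}
Op 29: tick 3 -> clock=117.
lookup a.com: not in cache (expired or never inserted)

Answer: NXDOMAIN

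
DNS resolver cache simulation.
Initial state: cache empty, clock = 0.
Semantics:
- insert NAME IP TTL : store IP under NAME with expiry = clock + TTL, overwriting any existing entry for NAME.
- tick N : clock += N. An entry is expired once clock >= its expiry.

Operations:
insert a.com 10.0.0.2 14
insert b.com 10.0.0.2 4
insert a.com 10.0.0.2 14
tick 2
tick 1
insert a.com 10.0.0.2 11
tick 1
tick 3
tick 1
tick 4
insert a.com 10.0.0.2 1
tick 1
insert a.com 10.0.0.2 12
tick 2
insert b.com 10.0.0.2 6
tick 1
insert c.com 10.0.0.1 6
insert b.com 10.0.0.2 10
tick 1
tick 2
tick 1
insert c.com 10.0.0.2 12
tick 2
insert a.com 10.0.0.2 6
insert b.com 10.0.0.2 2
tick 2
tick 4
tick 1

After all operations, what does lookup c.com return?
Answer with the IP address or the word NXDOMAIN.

Op 1: insert a.com -> 10.0.0.2 (expiry=0+14=14). clock=0
Op 2: insert b.com -> 10.0.0.2 (expiry=0+4=4). clock=0
Op 3: insert a.com -> 10.0.0.2 (expiry=0+14=14). clock=0
Op 4: tick 2 -> clock=2.
Op 5: tick 1 -> clock=3.
Op 6: insert a.com -> 10.0.0.2 (expiry=3+11=14). clock=3
Op 7: tick 1 -> clock=4. purged={b.com}
Op 8: tick 3 -> clock=7.
Op 9: tick 1 -> clock=8.
Op 10: tick 4 -> clock=12.
Op 11: insert a.com -> 10.0.0.2 (expiry=12+1=13). clock=12
Op 12: tick 1 -> clock=13. purged={a.com}
Op 13: insert a.com -> 10.0.0.2 (expiry=13+12=25). clock=13
Op 14: tick 2 -> clock=15.
Op 15: insert b.com -> 10.0.0.2 (expiry=15+6=21). clock=15
Op 16: tick 1 -> clock=16.
Op 17: insert c.com -> 10.0.0.1 (expiry=16+6=22). clock=16
Op 18: insert b.com -> 10.0.0.2 (expiry=16+10=26). clock=16
Op 19: tick 1 -> clock=17.
Op 20: tick 2 -> clock=19.
Op 21: tick 1 -> clock=20.
Op 22: insert c.com -> 10.0.0.2 (expiry=20+12=32). clock=20
Op 23: tick 2 -> clock=22.
Op 24: insert a.com -> 10.0.0.2 (expiry=22+6=28). clock=22
Op 25: insert b.com -> 10.0.0.2 (expiry=22+2=24). clock=22
Op 26: tick 2 -> clock=24. purged={b.com}
Op 27: tick 4 -> clock=28. purged={a.com}
Op 28: tick 1 -> clock=29.
lookup c.com: present, ip=10.0.0.2 expiry=32 > clock=29

Answer: 10.0.0.2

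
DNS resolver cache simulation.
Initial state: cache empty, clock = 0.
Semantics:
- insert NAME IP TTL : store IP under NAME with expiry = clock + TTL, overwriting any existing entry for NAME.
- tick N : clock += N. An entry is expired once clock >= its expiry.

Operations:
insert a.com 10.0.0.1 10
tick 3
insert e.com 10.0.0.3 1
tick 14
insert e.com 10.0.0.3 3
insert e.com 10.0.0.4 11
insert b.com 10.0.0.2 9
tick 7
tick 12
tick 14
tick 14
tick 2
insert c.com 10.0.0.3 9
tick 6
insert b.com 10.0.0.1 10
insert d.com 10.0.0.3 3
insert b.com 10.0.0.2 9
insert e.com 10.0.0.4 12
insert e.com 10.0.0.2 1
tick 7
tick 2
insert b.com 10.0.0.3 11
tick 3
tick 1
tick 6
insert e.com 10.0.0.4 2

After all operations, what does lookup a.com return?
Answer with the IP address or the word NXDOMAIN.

Op 1: insert a.com -> 10.0.0.1 (expiry=0+10=10). clock=0
Op 2: tick 3 -> clock=3.
Op 3: insert e.com -> 10.0.0.3 (expiry=3+1=4). clock=3
Op 4: tick 14 -> clock=17. purged={a.com,e.com}
Op 5: insert e.com -> 10.0.0.3 (expiry=17+3=20). clock=17
Op 6: insert e.com -> 10.0.0.4 (expiry=17+11=28). clock=17
Op 7: insert b.com -> 10.0.0.2 (expiry=17+9=26). clock=17
Op 8: tick 7 -> clock=24.
Op 9: tick 12 -> clock=36. purged={b.com,e.com}
Op 10: tick 14 -> clock=50.
Op 11: tick 14 -> clock=64.
Op 12: tick 2 -> clock=66.
Op 13: insert c.com -> 10.0.0.3 (expiry=66+9=75). clock=66
Op 14: tick 6 -> clock=72.
Op 15: insert b.com -> 10.0.0.1 (expiry=72+10=82). clock=72
Op 16: insert d.com -> 10.0.0.3 (expiry=72+3=75). clock=72
Op 17: insert b.com -> 10.0.0.2 (expiry=72+9=81). clock=72
Op 18: insert e.com -> 10.0.0.4 (expiry=72+12=84). clock=72
Op 19: insert e.com -> 10.0.0.2 (expiry=72+1=73). clock=72
Op 20: tick 7 -> clock=79. purged={c.com,d.com,e.com}
Op 21: tick 2 -> clock=81. purged={b.com}
Op 22: insert b.com -> 10.0.0.3 (expiry=81+11=92). clock=81
Op 23: tick 3 -> clock=84.
Op 24: tick 1 -> clock=85.
Op 25: tick 6 -> clock=91.
Op 26: insert e.com -> 10.0.0.4 (expiry=91+2=93). clock=91
lookup a.com: not in cache (expired or never inserted)

Answer: NXDOMAIN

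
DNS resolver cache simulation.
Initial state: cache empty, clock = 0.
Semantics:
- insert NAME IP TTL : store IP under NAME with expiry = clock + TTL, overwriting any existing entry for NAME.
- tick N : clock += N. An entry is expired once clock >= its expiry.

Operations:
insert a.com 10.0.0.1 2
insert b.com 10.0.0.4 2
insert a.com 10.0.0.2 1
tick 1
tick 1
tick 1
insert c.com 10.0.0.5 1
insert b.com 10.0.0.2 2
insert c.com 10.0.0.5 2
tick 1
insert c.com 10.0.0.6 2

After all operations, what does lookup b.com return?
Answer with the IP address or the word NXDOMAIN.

Op 1: insert a.com -> 10.0.0.1 (expiry=0+2=2). clock=0
Op 2: insert b.com -> 10.0.0.4 (expiry=0+2=2). clock=0
Op 3: insert a.com -> 10.0.0.2 (expiry=0+1=1). clock=0
Op 4: tick 1 -> clock=1. purged={a.com}
Op 5: tick 1 -> clock=2. purged={b.com}
Op 6: tick 1 -> clock=3.
Op 7: insert c.com -> 10.0.0.5 (expiry=3+1=4). clock=3
Op 8: insert b.com -> 10.0.0.2 (expiry=3+2=5). clock=3
Op 9: insert c.com -> 10.0.0.5 (expiry=3+2=5). clock=3
Op 10: tick 1 -> clock=4.
Op 11: insert c.com -> 10.0.0.6 (expiry=4+2=6). clock=4
lookup b.com: present, ip=10.0.0.2 expiry=5 > clock=4

Answer: 10.0.0.2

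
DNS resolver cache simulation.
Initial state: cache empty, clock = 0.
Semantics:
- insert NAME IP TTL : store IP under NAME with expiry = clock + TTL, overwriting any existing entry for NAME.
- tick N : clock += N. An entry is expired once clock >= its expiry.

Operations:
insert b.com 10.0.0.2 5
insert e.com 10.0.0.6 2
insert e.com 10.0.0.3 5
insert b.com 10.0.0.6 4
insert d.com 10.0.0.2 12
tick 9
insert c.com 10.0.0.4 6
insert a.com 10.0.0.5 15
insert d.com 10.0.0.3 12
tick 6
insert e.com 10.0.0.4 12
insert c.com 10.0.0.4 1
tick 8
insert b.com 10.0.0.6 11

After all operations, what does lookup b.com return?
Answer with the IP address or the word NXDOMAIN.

Answer: 10.0.0.6

Derivation:
Op 1: insert b.com -> 10.0.0.2 (expiry=0+5=5). clock=0
Op 2: insert e.com -> 10.0.0.6 (expiry=0+2=2). clock=0
Op 3: insert e.com -> 10.0.0.3 (expiry=0+5=5). clock=0
Op 4: insert b.com -> 10.0.0.6 (expiry=0+4=4). clock=0
Op 5: insert d.com -> 10.0.0.2 (expiry=0+12=12). clock=0
Op 6: tick 9 -> clock=9. purged={b.com,e.com}
Op 7: insert c.com -> 10.0.0.4 (expiry=9+6=15). clock=9
Op 8: insert a.com -> 10.0.0.5 (expiry=9+15=24). clock=9
Op 9: insert d.com -> 10.0.0.3 (expiry=9+12=21). clock=9
Op 10: tick 6 -> clock=15. purged={c.com}
Op 11: insert e.com -> 10.0.0.4 (expiry=15+12=27). clock=15
Op 12: insert c.com -> 10.0.0.4 (expiry=15+1=16). clock=15
Op 13: tick 8 -> clock=23. purged={c.com,d.com}
Op 14: insert b.com -> 10.0.0.6 (expiry=23+11=34). clock=23
lookup b.com: present, ip=10.0.0.6 expiry=34 > clock=23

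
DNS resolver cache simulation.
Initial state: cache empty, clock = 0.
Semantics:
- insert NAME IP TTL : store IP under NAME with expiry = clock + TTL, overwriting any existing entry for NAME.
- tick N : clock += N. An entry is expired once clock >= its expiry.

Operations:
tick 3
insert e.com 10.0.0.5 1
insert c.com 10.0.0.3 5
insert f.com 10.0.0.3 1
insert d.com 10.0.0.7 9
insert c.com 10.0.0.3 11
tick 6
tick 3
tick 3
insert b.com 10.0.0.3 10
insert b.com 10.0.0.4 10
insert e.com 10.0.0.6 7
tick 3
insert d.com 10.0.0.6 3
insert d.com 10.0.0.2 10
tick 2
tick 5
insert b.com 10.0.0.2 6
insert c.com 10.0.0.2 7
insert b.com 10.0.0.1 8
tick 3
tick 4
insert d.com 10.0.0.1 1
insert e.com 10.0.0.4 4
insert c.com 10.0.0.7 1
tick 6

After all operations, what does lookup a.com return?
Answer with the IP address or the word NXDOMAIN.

Answer: NXDOMAIN

Derivation:
Op 1: tick 3 -> clock=3.
Op 2: insert e.com -> 10.0.0.5 (expiry=3+1=4). clock=3
Op 3: insert c.com -> 10.0.0.3 (expiry=3+5=8). clock=3
Op 4: insert f.com -> 10.0.0.3 (expiry=3+1=4). clock=3
Op 5: insert d.com -> 10.0.0.7 (expiry=3+9=12). clock=3
Op 6: insert c.com -> 10.0.0.3 (expiry=3+11=14). clock=3
Op 7: tick 6 -> clock=9. purged={e.com,f.com}
Op 8: tick 3 -> clock=12. purged={d.com}
Op 9: tick 3 -> clock=15. purged={c.com}
Op 10: insert b.com -> 10.0.0.3 (expiry=15+10=25). clock=15
Op 11: insert b.com -> 10.0.0.4 (expiry=15+10=25). clock=15
Op 12: insert e.com -> 10.0.0.6 (expiry=15+7=22). clock=15
Op 13: tick 3 -> clock=18.
Op 14: insert d.com -> 10.0.0.6 (expiry=18+3=21). clock=18
Op 15: insert d.com -> 10.0.0.2 (expiry=18+10=28). clock=18
Op 16: tick 2 -> clock=20.
Op 17: tick 5 -> clock=25. purged={b.com,e.com}
Op 18: insert b.com -> 10.0.0.2 (expiry=25+6=31). clock=25
Op 19: insert c.com -> 10.0.0.2 (expiry=25+7=32). clock=25
Op 20: insert b.com -> 10.0.0.1 (expiry=25+8=33). clock=25
Op 21: tick 3 -> clock=28. purged={d.com}
Op 22: tick 4 -> clock=32. purged={c.com}
Op 23: insert d.com -> 10.0.0.1 (expiry=32+1=33). clock=32
Op 24: insert e.com -> 10.0.0.4 (expiry=32+4=36). clock=32
Op 25: insert c.com -> 10.0.0.7 (expiry=32+1=33). clock=32
Op 26: tick 6 -> clock=38. purged={b.com,c.com,d.com,e.com}
lookup a.com: not in cache (expired or never inserted)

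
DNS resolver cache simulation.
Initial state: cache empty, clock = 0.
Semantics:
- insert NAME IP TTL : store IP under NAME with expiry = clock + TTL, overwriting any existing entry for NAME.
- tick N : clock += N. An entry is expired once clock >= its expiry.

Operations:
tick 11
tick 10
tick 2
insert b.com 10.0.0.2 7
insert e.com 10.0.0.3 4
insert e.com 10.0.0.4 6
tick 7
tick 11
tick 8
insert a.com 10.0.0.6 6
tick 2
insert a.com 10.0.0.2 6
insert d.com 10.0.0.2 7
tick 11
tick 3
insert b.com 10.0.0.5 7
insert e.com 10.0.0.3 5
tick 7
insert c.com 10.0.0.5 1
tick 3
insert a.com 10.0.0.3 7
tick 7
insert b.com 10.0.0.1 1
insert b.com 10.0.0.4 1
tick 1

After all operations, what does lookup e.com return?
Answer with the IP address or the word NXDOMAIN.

Op 1: tick 11 -> clock=11.
Op 2: tick 10 -> clock=21.
Op 3: tick 2 -> clock=23.
Op 4: insert b.com -> 10.0.0.2 (expiry=23+7=30). clock=23
Op 5: insert e.com -> 10.0.0.3 (expiry=23+4=27). clock=23
Op 6: insert e.com -> 10.0.0.4 (expiry=23+6=29). clock=23
Op 7: tick 7 -> clock=30. purged={b.com,e.com}
Op 8: tick 11 -> clock=41.
Op 9: tick 8 -> clock=49.
Op 10: insert a.com -> 10.0.0.6 (expiry=49+6=55). clock=49
Op 11: tick 2 -> clock=51.
Op 12: insert a.com -> 10.0.0.2 (expiry=51+6=57). clock=51
Op 13: insert d.com -> 10.0.0.2 (expiry=51+7=58). clock=51
Op 14: tick 11 -> clock=62. purged={a.com,d.com}
Op 15: tick 3 -> clock=65.
Op 16: insert b.com -> 10.0.0.5 (expiry=65+7=72). clock=65
Op 17: insert e.com -> 10.0.0.3 (expiry=65+5=70). clock=65
Op 18: tick 7 -> clock=72. purged={b.com,e.com}
Op 19: insert c.com -> 10.0.0.5 (expiry=72+1=73). clock=72
Op 20: tick 3 -> clock=75. purged={c.com}
Op 21: insert a.com -> 10.0.0.3 (expiry=75+7=82). clock=75
Op 22: tick 7 -> clock=82. purged={a.com}
Op 23: insert b.com -> 10.0.0.1 (expiry=82+1=83). clock=82
Op 24: insert b.com -> 10.0.0.4 (expiry=82+1=83). clock=82
Op 25: tick 1 -> clock=83. purged={b.com}
lookup e.com: not in cache (expired or never inserted)

Answer: NXDOMAIN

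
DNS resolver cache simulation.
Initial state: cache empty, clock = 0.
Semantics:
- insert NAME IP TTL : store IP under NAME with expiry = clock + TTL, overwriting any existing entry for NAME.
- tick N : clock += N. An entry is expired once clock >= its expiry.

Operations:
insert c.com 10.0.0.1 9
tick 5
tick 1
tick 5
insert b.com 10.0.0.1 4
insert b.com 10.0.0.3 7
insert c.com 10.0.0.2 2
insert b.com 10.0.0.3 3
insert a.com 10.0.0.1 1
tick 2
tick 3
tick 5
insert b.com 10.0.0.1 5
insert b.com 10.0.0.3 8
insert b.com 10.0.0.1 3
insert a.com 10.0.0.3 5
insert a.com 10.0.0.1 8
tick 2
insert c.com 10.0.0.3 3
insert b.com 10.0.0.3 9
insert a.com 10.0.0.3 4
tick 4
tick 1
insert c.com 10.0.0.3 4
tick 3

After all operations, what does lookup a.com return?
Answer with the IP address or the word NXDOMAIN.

Op 1: insert c.com -> 10.0.0.1 (expiry=0+9=9). clock=0
Op 2: tick 5 -> clock=5.
Op 3: tick 1 -> clock=6.
Op 4: tick 5 -> clock=11. purged={c.com}
Op 5: insert b.com -> 10.0.0.1 (expiry=11+4=15). clock=11
Op 6: insert b.com -> 10.0.0.3 (expiry=11+7=18). clock=11
Op 7: insert c.com -> 10.0.0.2 (expiry=11+2=13). clock=11
Op 8: insert b.com -> 10.0.0.3 (expiry=11+3=14). clock=11
Op 9: insert a.com -> 10.0.0.1 (expiry=11+1=12). clock=11
Op 10: tick 2 -> clock=13. purged={a.com,c.com}
Op 11: tick 3 -> clock=16. purged={b.com}
Op 12: tick 5 -> clock=21.
Op 13: insert b.com -> 10.0.0.1 (expiry=21+5=26). clock=21
Op 14: insert b.com -> 10.0.0.3 (expiry=21+8=29). clock=21
Op 15: insert b.com -> 10.0.0.1 (expiry=21+3=24). clock=21
Op 16: insert a.com -> 10.0.0.3 (expiry=21+5=26). clock=21
Op 17: insert a.com -> 10.0.0.1 (expiry=21+8=29). clock=21
Op 18: tick 2 -> clock=23.
Op 19: insert c.com -> 10.0.0.3 (expiry=23+3=26). clock=23
Op 20: insert b.com -> 10.0.0.3 (expiry=23+9=32). clock=23
Op 21: insert a.com -> 10.0.0.3 (expiry=23+4=27). clock=23
Op 22: tick 4 -> clock=27. purged={a.com,c.com}
Op 23: tick 1 -> clock=28.
Op 24: insert c.com -> 10.0.0.3 (expiry=28+4=32). clock=28
Op 25: tick 3 -> clock=31.
lookup a.com: not in cache (expired or never inserted)

Answer: NXDOMAIN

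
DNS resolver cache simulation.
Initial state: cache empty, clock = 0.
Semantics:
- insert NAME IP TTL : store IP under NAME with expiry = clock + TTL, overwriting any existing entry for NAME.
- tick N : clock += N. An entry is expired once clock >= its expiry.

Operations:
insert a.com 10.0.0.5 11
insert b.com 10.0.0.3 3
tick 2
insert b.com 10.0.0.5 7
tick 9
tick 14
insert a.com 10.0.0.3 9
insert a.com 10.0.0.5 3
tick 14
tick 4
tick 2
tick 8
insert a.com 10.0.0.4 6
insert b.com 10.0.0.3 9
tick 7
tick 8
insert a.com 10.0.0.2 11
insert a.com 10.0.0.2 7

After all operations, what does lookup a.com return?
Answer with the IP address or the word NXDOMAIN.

Answer: 10.0.0.2

Derivation:
Op 1: insert a.com -> 10.0.0.5 (expiry=0+11=11). clock=0
Op 2: insert b.com -> 10.0.0.3 (expiry=0+3=3). clock=0
Op 3: tick 2 -> clock=2.
Op 4: insert b.com -> 10.0.0.5 (expiry=2+7=9). clock=2
Op 5: tick 9 -> clock=11. purged={a.com,b.com}
Op 6: tick 14 -> clock=25.
Op 7: insert a.com -> 10.0.0.3 (expiry=25+9=34). clock=25
Op 8: insert a.com -> 10.0.0.5 (expiry=25+3=28). clock=25
Op 9: tick 14 -> clock=39. purged={a.com}
Op 10: tick 4 -> clock=43.
Op 11: tick 2 -> clock=45.
Op 12: tick 8 -> clock=53.
Op 13: insert a.com -> 10.0.0.4 (expiry=53+6=59). clock=53
Op 14: insert b.com -> 10.0.0.3 (expiry=53+9=62). clock=53
Op 15: tick 7 -> clock=60. purged={a.com}
Op 16: tick 8 -> clock=68. purged={b.com}
Op 17: insert a.com -> 10.0.0.2 (expiry=68+11=79). clock=68
Op 18: insert a.com -> 10.0.0.2 (expiry=68+7=75). clock=68
lookup a.com: present, ip=10.0.0.2 expiry=75 > clock=68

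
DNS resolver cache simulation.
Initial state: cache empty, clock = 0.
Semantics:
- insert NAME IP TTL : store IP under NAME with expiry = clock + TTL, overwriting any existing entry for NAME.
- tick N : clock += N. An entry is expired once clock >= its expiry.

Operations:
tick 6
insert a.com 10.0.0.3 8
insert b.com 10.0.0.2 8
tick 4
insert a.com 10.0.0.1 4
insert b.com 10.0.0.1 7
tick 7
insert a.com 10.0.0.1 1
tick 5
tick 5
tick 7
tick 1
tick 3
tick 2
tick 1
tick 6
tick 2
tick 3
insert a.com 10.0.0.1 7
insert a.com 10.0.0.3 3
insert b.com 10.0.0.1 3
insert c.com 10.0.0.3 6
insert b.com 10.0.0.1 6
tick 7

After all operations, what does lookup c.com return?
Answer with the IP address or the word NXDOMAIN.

Op 1: tick 6 -> clock=6.
Op 2: insert a.com -> 10.0.0.3 (expiry=6+8=14). clock=6
Op 3: insert b.com -> 10.0.0.2 (expiry=6+8=14). clock=6
Op 4: tick 4 -> clock=10.
Op 5: insert a.com -> 10.0.0.1 (expiry=10+4=14). clock=10
Op 6: insert b.com -> 10.0.0.1 (expiry=10+7=17). clock=10
Op 7: tick 7 -> clock=17. purged={a.com,b.com}
Op 8: insert a.com -> 10.0.0.1 (expiry=17+1=18). clock=17
Op 9: tick 5 -> clock=22. purged={a.com}
Op 10: tick 5 -> clock=27.
Op 11: tick 7 -> clock=34.
Op 12: tick 1 -> clock=35.
Op 13: tick 3 -> clock=38.
Op 14: tick 2 -> clock=40.
Op 15: tick 1 -> clock=41.
Op 16: tick 6 -> clock=47.
Op 17: tick 2 -> clock=49.
Op 18: tick 3 -> clock=52.
Op 19: insert a.com -> 10.0.0.1 (expiry=52+7=59). clock=52
Op 20: insert a.com -> 10.0.0.3 (expiry=52+3=55). clock=52
Op 21: insert b.com -> 10.0.0.1 (expiry=52+3=55). clock=52
Op 22: insert c.com -> 10.0.0.3 (expiry=52+6=58). clock=52
Op 23: insert b.com -> 10.0.0.1 (expiry=52+6=58). clock=52
Op 24: tick 7 -> clock=59. purged={a.com,b.com,c.com}
lookup c.com: not in cache (expired or never inserted)

Answer: NXDOMAIN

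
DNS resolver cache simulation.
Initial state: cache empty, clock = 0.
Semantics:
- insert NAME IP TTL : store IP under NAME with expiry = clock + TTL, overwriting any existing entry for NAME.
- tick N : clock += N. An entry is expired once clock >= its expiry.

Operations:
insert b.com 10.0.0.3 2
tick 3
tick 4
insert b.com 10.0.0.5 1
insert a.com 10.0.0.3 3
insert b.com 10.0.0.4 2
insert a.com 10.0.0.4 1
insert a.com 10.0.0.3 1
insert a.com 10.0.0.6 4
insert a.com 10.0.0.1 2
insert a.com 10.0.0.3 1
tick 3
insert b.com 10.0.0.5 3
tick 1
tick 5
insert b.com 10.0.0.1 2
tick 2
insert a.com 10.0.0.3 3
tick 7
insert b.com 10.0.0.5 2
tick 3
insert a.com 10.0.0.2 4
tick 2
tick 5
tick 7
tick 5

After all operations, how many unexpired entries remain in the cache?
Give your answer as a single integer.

Answer: 0

Derivation:
Op 1: insert b.com -> 10.0.0.3 (expiry=0+2=2). clock=0
Op 2: tick 3 -> clock=3. purged={b.com}
Op 3: tick 4 -> clock=7.
Op 4: insert b.com -> 10.0.0.5 (expiry=7+1=8). clock=7
Op 5: insert a.com -> 10.0.0.3 (expiry=7+3=10). clock=7
Op 6: insert b.com -> 10.0.0.4 (expiry=7+2=9). clock=7
Op 7: insert a.com -> 10.0.0.4 (expiry=7+1=8). clock=7
Op 8: insert a.com -> 10.0.0.3 (expiry=7+1=8). clock=7
Op 9: insert a.com -> 10.0.0.6 (expiry=7+4=11). clock=7
Op 10: insert a.com -> 10.0.0.1 (expiry=7+2=9). clock=7
Op 11: insert a.com -> 10.0.0.3 (expiry=7+1=8). clock=7
Op 12: tick 3 -> clock=10. purged={a.com,b.com}
Op 13: insert b.com -> 10.0.0.5 (expiry=10+3=13). clock=10
Op 14: tick 1 -> clock=11.
Op 15: tick 5 -> clock=16. purged={b.com}
Op 16: insert b.com -> 10.0.0.1 (expiry=16+2=18). clock=16
Op 17: tick 2 -> clock=18. purged={b.com}
Op 18: insert a.com -> 10.0.0.3 (expiry=18+3=21). clock=18
Op 19: tick 7 -> clock=25. purged={a.com}
Op 20: insert b.com -> 10.0.0.5 (expiry=25+2=27). clock=25
Op 21: tick 3 -> clock=28. purged={b.com}
Op 22: insert a.com -> 10.0.0.2 (expiry=28+4=32). clock=28
Op 23: tick 2 -> clock=30.
Op 24: tick 5 -> clock=35. purged={a.com}
Op 25: tick 7 -> clock=42.
Op 26: tick 5 -> clock=47.
Final cache (unexpired): {} -> size=0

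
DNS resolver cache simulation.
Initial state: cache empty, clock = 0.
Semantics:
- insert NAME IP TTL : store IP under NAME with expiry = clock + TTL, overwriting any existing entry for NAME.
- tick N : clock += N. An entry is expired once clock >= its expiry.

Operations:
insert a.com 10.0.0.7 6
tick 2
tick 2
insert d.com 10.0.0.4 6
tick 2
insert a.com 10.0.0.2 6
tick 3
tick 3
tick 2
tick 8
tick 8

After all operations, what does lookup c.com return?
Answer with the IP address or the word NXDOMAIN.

Op 1: insert a.com -> 10.0.0.7 (expiry=0+6=6). clock=0
Op 2: tick 2 -> clock=2.
Op 3: tick 2 -> clock=4.
Op 4: insert d.com -> 10.0.0.4 (expiry=4+6=10). clock=4
Op 5: tick 2 -> clock=6. purged={a.com}
Op 6: insert a.com -> 10.0.0.2 (expiry=6+6=12). clock=6
Op 7: tick 3 -> clock=9.
Op 8: tick 3 -> clock=12. purged={a.com,d.com}
Op 9: tick 2 -> clock=14.
Op 10: tick 8 -> clock=22.
Op 11: tick 8 -> clock=30.
lookup c.com: not in cache (expired or never inserted)

Answer: NXDOMAIN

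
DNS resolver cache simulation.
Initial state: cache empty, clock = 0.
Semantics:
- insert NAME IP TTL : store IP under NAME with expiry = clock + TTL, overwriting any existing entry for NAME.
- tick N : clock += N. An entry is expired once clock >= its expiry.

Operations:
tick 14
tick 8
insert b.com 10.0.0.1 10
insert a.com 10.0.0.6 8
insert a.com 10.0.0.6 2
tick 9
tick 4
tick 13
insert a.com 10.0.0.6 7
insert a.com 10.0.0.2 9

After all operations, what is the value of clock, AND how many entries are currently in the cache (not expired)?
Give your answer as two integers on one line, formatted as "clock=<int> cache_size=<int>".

Op 1: tick 14 -> clock=14.
Op 2: tick 8 -> clock=22.
Op 3: insert b.com -> 10.0.0.1 (expiry=22+10=32). clock=22
Op 4: insert a.com -> 10.0.0.6 (expiry=22+8=30). clock=22
Op 5: insert a.com -> 10.0.0.6 (expiry=22+2=24). clock=22
Op 6: tick 9 -> clock=31. purged={a.com}
Op 7: tick 4 -> clock=35. purged={b.com}
Op 8: tick 13 -> clock=48.
Op 9: insert a.com -> 10.0.0.6 (expiry=48+7=55). clock=48
Op 10: insert a.com -> 10.0.0.2 (expiry=48+9=57). clock=48
Final clock = 48
Final cache (unexpired): {a.com} -> size=1

Answer: clock=48 cache_size=1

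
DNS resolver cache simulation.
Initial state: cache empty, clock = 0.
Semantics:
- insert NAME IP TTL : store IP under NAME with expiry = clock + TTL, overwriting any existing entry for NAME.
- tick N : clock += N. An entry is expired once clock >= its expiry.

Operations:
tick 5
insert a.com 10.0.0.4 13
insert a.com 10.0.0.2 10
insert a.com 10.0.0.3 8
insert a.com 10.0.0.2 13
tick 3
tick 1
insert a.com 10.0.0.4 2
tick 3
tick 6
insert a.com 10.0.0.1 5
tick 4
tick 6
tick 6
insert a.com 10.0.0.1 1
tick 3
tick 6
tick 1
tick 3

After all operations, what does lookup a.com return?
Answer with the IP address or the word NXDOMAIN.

Answer: NXDOMAIN

Derivation:
Op 1: tick 5 -> clock=5.
Op 2: insert a.com -> 10.0.0.4 (expiry=5+13=18). clock=5
Op 3: insert a.com -> 10.0.0.2 (expiry=5+10=15). clock=5
Op 4: insert a.com -> 10.0.0.3 (expiry=5+8=13). clock=5
Op 5: insert a.com -> 10.0.0.2 (expiry=5+13=18). clock=5
Op 6: tick 3 -> clock=8.
Op 7: tick 1 -> clock=9.
Op 8: insert a.com -> 10.0.0.4 (expiry=9+2=11). clock=9
Op 9: tick 3 -> clock=12. purged={a.com}
Op 10: tick 6 -> clock=18.
Op 11: insert a.com -> 10.0.0.1 (expiry=18+5=23). clock=18
Op 12: tick 4 -> clock=22.
Op 13: tick 6 -> clock=28. purged={a.com}
Op 14: tick 6 -> clock=34.
Op 15: insert a.com -> 10.0.0.1 (expiry=34+1=35). clock=34
Op 16: tick 3 -> clock=37. purged={a.com}
Op 17: tick 6 -> clock=43.
Op 18: tick 1 -> clock=44.
Op 19: tick 3 -> clock=47.
lookup a.com: not in cache (expired or never inserted)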